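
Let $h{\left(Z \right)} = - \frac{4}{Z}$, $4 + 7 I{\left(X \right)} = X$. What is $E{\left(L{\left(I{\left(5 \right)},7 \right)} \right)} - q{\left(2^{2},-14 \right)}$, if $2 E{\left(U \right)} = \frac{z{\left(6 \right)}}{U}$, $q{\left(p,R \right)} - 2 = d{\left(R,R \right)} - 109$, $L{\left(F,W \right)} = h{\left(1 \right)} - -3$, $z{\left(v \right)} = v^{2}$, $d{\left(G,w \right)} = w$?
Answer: $103$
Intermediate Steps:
$I{\left(X \right)} = - \frac{4}{7} + \frac{X}{7}$
$L{\left(F,W \right)} = -1$ ($L{\left(F,W \right)} = - \frac{4}{1} - -3 = \left(-4\right) 1 + 3 = -4 + 3 = -1$)
$q{\left(p,R \right)} = -107 + R$ ($q{\left(p,R \right)} = 2 + \left(R - 109\right) = 2 + \left(-109 + R\right) = -107 + R$)
$E{\left(U \right)} = \frac{18}{U}$ ($E{\left(U \right)} = \frac{6^{2} \frac{1}{U}}{2} = \frac{36 \frac{1}{U}}{2} = \frac{18}{U}$)
$E{\left(L{\left(I{\left(5 \right)},7 \right)} \right)} - q{\left(2^{2},-14 \right)} = \frac{18}{-1} - \left(-107 - 14\right) = 18 \left(-1\right) - -121 = -18 + 121 = 103$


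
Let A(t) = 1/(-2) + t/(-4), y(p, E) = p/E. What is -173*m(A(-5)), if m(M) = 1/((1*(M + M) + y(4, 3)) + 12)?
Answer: -1038/89 ≈ -11.663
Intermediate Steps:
A(t) = -½ - t/4 (A(t) = 1*(-½) + t*(-¼) = -½ - t/4)
m(M) = 1/(40/3 + 2*M) (m(M) = 1/((1*(M + M) + 4/3) + 12) = 1/((1*(2*M) + 4*(⅓)) + 12) = 1/((2*M + 4/3) + 12) = 1/((4/3 + 2*M) + 12) = 1/(40/3 + 2*M))
-173*m(A(-5)) = -519/(2*(20 + 3*(-½ - ¼*(-5)))) = -519/(2*(20 + 3*(-½ + 5/4))) = -519/(2*(20 + 3*(¾))) = -519/(2*(20 + 9/4)) = -519/(2*89/4) = -519*4/(2*89) = -173*6/89 = -1038/89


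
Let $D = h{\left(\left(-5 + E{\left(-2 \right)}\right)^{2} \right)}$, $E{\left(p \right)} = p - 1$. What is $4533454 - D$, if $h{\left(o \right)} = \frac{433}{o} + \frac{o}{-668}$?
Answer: $\frac{48453485065}{10688} \approx 4.5334 \cdot 10^{6}$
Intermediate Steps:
$E{\left(p \right)} = -1 + p$ ($E{\left(p \right)} = p - 1 = -1 + p$)
$h{\left(o \right)} = \frac{433}{o} - \frac{o}{668}$ ($h{\left(o \right)} = \frac{433}{o} + o \left(- \frac{1}{668}\right) = \frac{433}{o} - \frac{o}{668}$)
$D = \frac{71287}{10688}$ ($D = \frac{433}{\left(-5 - 3\right)^{2}} - \frac{\left(-5 - 3\right)^{2}}{668} = \frac{433}{\left(-8\right)^{2}} - \frac{\left(-8\right)^{2}}{668} = \frac{433}{64} - \frac{16}{167} = \frac{71287}{10688} \approx 6.6698$)
$4533454 - D = 4533454 - \frac{71287}{10688} = \frac{48453485065}{10688}$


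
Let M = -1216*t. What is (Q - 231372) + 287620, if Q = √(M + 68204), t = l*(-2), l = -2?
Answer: 56248 + 2*√15835 ≈ 56500.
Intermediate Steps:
t = 4 (t = -2*(-2) = 4)
M = -4864 (M = -1216*4 = -4864)
Q = 2*√15835 (Q = √(-4864 + 68204) = √63340 = 2*√15835 ≈ 251.67)
(Q - 231372) + 287620 = (2*√15835 - 231372) + 287620 = (-231372 + 2*√15835) + 287620 = 56248 + 2*√15835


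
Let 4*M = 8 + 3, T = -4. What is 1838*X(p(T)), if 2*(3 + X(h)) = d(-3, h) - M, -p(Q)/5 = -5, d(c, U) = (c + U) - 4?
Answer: 34003/4 ≈ 8500.8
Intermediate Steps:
d(c, U) = -4 + U + c (d(c, U) = (U + c) - 4 = -4 + U + c)
p(Q) = 25 (p(Q) = -5*(-5) = 25)
M = 11/4 (M = (8 + 3)/4 = (¼)*11 = 11/4 ≈ 2.7500)
X(h) = -63/8 + h/2 (X(h) = -3 + ((-4 + h - 3) - 1*11/4)/2 = -3 + ((-7 + h) - 11/4)/2 = -3 + (-39/4 + h)/2 = -3 + (-39/8 + h/2) = -63/8 + h/2)
1838*X(p(T)) = 1838*(-63/8 + (½)*25) = 1838*(-63/8 + 25/2) = 1838*(37/8) = 34003/4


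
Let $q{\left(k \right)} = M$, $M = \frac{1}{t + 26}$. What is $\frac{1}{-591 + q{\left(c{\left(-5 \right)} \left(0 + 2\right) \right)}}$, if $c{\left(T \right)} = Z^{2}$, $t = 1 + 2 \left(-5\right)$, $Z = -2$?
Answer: $- \frac{17}{10046} \approx -0.0016922$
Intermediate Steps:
$t = -9$ ($t = 1 - 10 = -9$)
$c{\left(T \right)} = 4$ ($c{\left(T \right)} = \left(-2\right)^{2} = 4$)
$M = \frac{1}{17}$ ($M = \frac{1}{-9 + 26} = \frac{1}{17} \approx 0.058824$)
$q{\left(k \right)} = \frac{1}{17}$
$\frac{1}{-591 + q{\left(c{\left(-5 \right)} \left(0 + 2\right) \right)}} = \frac{1}{-591 + \frac{1}{17}} = \frac{1}{- \frac{10046}{17}} = - \frac{17}{10046}$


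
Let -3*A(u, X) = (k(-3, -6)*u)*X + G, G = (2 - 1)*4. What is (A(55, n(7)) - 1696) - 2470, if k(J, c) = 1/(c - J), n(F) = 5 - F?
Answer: -37616/9 ≈ -4179.6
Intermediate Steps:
G = 4 (G = 1*4 = 4)
A(u, X) = -4/3 + X*u/9 (A(u, X) = -((u/(-6 - 1*(-3)))*X + 4)/3 = -((u/(-6 + 3))*X + 4)/3 = -((u/(-3))*X + 4)/3 = -((-u/3)*X + 4)/3 = -(-X*u/3 + 4)/3 = -(4 - X*u/3)/3 = -4/3 + X*u/9)
(A(55, n(7)) - 1696) - 2470 = ((-4/3 + (1/9)*(5 - 1*7)*55) - 1696) - 2470 = ((-4/3 + (1/9)*(5 - 7)*55) - 1696) - 2470 = ((-4/3 + (1/9)*(-2)*55) - 1696) - 2470 = ((-4/3 - 110/9) - 1696) - 2470 = (-122/9 - 1696) - 2470 = -15386/9 - 2470 = -37616/9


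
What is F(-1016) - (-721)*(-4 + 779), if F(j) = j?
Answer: 557759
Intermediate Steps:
F(-1016) - (-721)*(-4 + 779) = -1016 - (-721)*(-4 + 779) = -1016 - (-721)*775 = -1016 - 1*(-558775) = -1016 + 558775 = 557759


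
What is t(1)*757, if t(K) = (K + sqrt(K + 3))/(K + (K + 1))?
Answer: 757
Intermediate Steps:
t(K) = (K + sqrt(3 + K))/(1 + 2*K) (t(K) = (K + sqrt(3 + K))/(K + (1 + K)) = (K + sqrt(3 + K))/(1 + 2*K))
t(1)*757 = ((1 + sqrt(3 + 1))/(1 + 2*1))*757 = ((1 + sqrt(4))/(1 + 2))*757 = ((1 + 2)/3)*757 = ((1/3)*3)*757 = 1*757 = 757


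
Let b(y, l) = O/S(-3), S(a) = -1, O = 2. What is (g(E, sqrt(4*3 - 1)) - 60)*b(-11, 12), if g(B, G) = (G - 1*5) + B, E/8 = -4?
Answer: 194 - 2*sqrt(11) ≈ 187.37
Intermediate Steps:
E = -32 (E = 8*(-4) = -32)
g(B, G) = -5 + B + G (g(B, G) = (G - 5) + B = (-5 + G) + B = -5 + B + G)
b(y, l) = -2 (b(y, l) = 2/(-1) = 2*(-1) = -2)
(g(E, sqrt(4*3 - 1)) - 60)*b(-11, 12) = ((-5 - 32 + sqrt(4*3 - 1)) - 60)*(-2) = ((-5 - 32 + sqrt(12 - 1)) - 60)*(-2) = ((-5 - 32 + sqrt(11)) - 60)*(-2) = ((-37 + sqrt(11)) - 60)*(-2) = (-97 + sqrt(11))*(-2) = 194 - 2*sqrt(11)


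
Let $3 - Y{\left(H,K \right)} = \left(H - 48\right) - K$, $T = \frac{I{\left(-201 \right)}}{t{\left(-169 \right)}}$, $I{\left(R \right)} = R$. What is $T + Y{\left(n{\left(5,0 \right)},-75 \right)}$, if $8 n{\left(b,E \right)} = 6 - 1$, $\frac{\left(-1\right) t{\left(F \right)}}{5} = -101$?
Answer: $- \frac{101093}{4040} \approx -25.023$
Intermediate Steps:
$t{\left(F \right)} = 505$ ($t{\left(F \right)} = \left(-5\right) \left(-101\right) = 505$)
$n{\left(b,E \right)} = \frac{5}{8}$ ($n{\left(b,E \right)} = \frac{6 - 1}{8} = \frac{1}{8} \cdot 5 = \frac{5}{8}$)
$T = - \frac{201}{505} \approx -0.39802$
$Y{\left(H,K \right)} = 51 + K - H$ ($Y{\left(H,K \right)} = 3 - \left(\left(H - 48\right) - K\right) = 3 - \left(\left(-48 + H\right) - K\right) = 3 - \left(-48 + H - K\right) = 3 + \left(48 + K - H\right) = 51 + K - H$)
$T + Y{\left(n{\left(5,0 \right)},-75 \right)} = - \frac{201}{505} - \frac{197}{8} = - \frac{101093}{4040}$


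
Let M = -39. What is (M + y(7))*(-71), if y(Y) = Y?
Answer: 2272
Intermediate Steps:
(M + y(7))*(-71) = (-39 + 7)*(-71) = -32*(-71) = 2272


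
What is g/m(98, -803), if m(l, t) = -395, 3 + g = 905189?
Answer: -905186/395 ≈ -2291.6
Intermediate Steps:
g = 905186 (g = -3 + 905189 = 905186)
g/m(98, -803) = 905186/(-395) = 905186*(-1/395) = -905186/395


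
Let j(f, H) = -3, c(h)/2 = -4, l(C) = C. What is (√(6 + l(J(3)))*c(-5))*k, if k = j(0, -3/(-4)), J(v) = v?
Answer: 72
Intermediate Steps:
c(h) = -8 (c(h) = 2*(-4) = -8)
k = -3
(√(6 + l(J(3)))*c(-5))*k = (√(6 + 3)*(-8))*(-3) = (√9*(-8))*(-3) = (3*(-8))*(-3) = -24*(-3) = 72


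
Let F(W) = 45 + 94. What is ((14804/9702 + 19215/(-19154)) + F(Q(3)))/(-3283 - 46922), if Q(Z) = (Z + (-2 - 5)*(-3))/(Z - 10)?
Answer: -212522909/76472958870 ≈ -0.0027791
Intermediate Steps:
Q(Z) = (21 + Z)/(-10 + Z) (Q(Z) = (Z - 7*(-3))/(-10 + Z) = (Z + 21)/(-10 + Z) = (21 + Z)/(-10 + Z))
F(W) = 139
((14804/9702 + 19215/(-19154)) + F(Q(3)))/(-3283 - 46922) = ((14804/9702 + 19215/(-19154)) + 139)/(-3283 - 46922) = ((14804*(1/9702) + 19215*(-1/19154)) + 139)/(-50205) = ((7402/4851 - 315/314) + 139)*(-1/50205) = (796163/1523214 + 139)*(-1/50205) = (212522909/1523214)*(-1/50205) = -212522909/76472958870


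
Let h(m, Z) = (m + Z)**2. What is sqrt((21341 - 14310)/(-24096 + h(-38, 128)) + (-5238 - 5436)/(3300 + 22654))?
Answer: I*sqrt(9165280636479597)/103790046 ≈ 0.9224*I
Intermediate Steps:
h(m, Z) = (Z + m)**2
sqrt((21341 - 14310)/(-24096 + h(-38, 128)) + (-5238 - 5436)/(3300 + 22654)) = sqrt((21341 - 14310)/(-24096 + (128 - 38)**2) + (-5238 - 5436)/(3300 + 22654)) = sqrt(7031/(-24096 + 90**2) - 10674/25954) = sqrt(7031/(-24096 + 8100) - 10674*1/25954) = sqrt(7031/(-15996) - 5337/12977) = sqrt(7031*(-1/15996) - 5337/12977) = sqrt(-7031/15996 - 5337/12977) = sqrt(-176611939/207580092) = I*sqrt(9165280636479597)/103790046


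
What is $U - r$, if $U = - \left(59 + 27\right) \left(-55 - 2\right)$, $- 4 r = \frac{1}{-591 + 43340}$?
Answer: $\frac{838222393}{170996} \approx 4902.0$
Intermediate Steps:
$r = - \frac{1}{170996}$ ($r = - \frac{1}{4 \left(-591 + 43340\right)} = - \frac{1}{4 \cdot 42749} = \left(- \frac{1}{4}\right) \frac{1}{42749} = - \frac{1}{170996} \approx -5.8481 \cdot 10^{-6}$)
$U = 4902$ ($U = - 86 \left(-57\right) = \left(-1\right) \left(-4902\right) = 4902$)
$U - r = 4902 - - \frac{1}{170996} = 4902 + \frac{1}{170996} = \frac{838222393}{170996}$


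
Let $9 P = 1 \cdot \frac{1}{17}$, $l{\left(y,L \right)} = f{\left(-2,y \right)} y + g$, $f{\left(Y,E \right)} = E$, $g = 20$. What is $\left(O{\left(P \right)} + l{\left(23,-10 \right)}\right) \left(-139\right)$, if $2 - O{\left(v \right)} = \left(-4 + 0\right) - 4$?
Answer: $-77701$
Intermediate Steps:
$l{\left(y,L \right)} = 20 + y^{2}$ ($l{\left(y,L \right)} = y y + 20 = y^{2} + 20 = 20 + y^{2}$)
$P = \frac{1}{153}$ ($P = \frac{1 \cdot \frac{1}{17}}{9} = \frac{1}{9} \cdot \frac{1}{17} = \frac{1}{153} \approx 0.0065359$)
$O{\left(v \right)} = 10$ ($O{\left(v \right)} = 2 - \left(\left(-4 + 0\right) - 4\right) = 2 - \left(-4 - 4\right) = 2 - -8 = 2 + 8 = 10$)
$\left(O{\left(P \right)} + l{\left(23,-10 \right)}\right) \left(-139\right) = \left(10 + \left(20 + 23^{2}\right)\right) \left(-139\right) = \left(10 + \left(20 + 529\right)\right) \left(-139\right) = \left(10 + 549\right) \left(-139\right) = 559 \left(-139\right) = -77701$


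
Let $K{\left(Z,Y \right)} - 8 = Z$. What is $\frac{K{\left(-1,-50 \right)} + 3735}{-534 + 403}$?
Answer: $- \frac{3742}{131} \approx -28.565$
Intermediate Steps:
$K{\left(Z,Y \right)} = 8 + Z$
$\frac{K{\left(-1,-50 \right)} + 3735}{-534 + 403} = \frac{\left(8 - 1\right) + 3735}{-534 + 403} = \frac{7 + 3735}{-131} = 3742 \left(- \frac{1}{131}\right) = - \frac{3742}{131}$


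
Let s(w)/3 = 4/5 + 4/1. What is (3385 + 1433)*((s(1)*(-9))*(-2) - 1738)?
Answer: -35624292/5 ≈ -7.1249e+6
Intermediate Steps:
s(w) = 72/5 (s(w) = 3*(4/5 + 4/1) = 3*(4*(⅕) + 4*1) = 3*(⅘ + 4) = 3*(24/5) = 72/5)
(3385 + 1433)*((s(1)*(-9))*(-2) - 1738) = (3385 + 1433)*(((72/5)*(-9))*(-2) - 1738) = 4818*(-648/5*(-2) - 1738) = 4818*(1296/5 - 1738) = 4818*(-7394/5) = -35624292/5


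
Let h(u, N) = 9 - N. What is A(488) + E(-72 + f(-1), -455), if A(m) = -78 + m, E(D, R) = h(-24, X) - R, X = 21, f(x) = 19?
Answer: 853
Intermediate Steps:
E(D, R) = -12 - R (E(D, R) = (9 - 1*21) - R = (9 - 21) - R = -12 - R)
A(488) + E(-72 + f(-1), -455) = (-78 + 488) + (-12 - 1*(-455)) = 410 + (-12 + 455) = 410 + 443 = 853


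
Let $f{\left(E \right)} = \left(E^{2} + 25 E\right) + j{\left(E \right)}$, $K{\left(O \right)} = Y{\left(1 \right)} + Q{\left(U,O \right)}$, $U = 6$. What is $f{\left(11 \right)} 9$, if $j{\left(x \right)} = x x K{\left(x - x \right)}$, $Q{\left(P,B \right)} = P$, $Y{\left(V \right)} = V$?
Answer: $11187$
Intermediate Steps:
$K{\left(O \right)} = 7$ ($K{\left(O \right)} = 1 + 6 = 7$)
$j{\left(x \right)} = 7 x^{2}$ ($j{\left(x \right)} = x x 7 = x^{2} \cdot 7 = 7 x^{2}$)
$f{\left(E \right)} = 8 E^{2} + 25 E$ ($f{\left(E \right)} = \left(E^{2} + 25 E\right) + 7 E^{2} = 8 E^{2} + 25 E$)
$f{\left(11 \right)} 9 = 11 \left(25 + 8 \cdot 11\right) 9 = 11 \left(25 + 88\right) 9 = 11 \cdot 113 \cdot 9 = 1243 \cdot 9 = 11187$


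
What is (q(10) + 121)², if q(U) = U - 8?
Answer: 15129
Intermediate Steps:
q(U) = -8 + U
(q(10) + 121)² = ((-8 + 10) + 121)² = (2 + 121)² = 123² = 15129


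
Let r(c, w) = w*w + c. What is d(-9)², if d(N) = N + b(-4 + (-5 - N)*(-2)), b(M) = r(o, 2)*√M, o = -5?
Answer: 69 + 36*I*√3 ≈ 69.0 + 62.354*I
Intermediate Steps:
r(c, w) = c + w² (r(c, w) = w² + c = c + w²)
b(M) = -√M (b(M) = (-5 + 2²)*√M = (-5 + 4)*√M = -√M)
d(N) = N - √(6 + 2*N) (d(N) = N - √(-4 + (-5 - N)*(-2)) = N - √(-4 + (10 + 2*N)) = N - √(6 + 2*N))
d(-9)² = (-9 - √(6 + 2*(-9)))² = (-9 - √(6 - 18))² = (-9 - √(-12))² = (-9 - 2*I*√3)²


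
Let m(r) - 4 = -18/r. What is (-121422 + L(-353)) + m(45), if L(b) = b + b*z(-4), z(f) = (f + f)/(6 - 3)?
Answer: -1812451/15 ≈ -1.2083e+5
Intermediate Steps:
m(r) = 4 - 18/r
z(f) = 2*f/3 (z(f) = (2*f)/3 = (2*f)*(⅓) = 2*f/3)
L(b) = -5*b/3 (L(b) = b + b*((⅔)*(-4)) = b + b*(-8/3) = b - 8*b/3 = -5*b/3)
(-121422 + L(-353)) + m(45) = (-121422 - 5/3*(-353)) + (4 - 18/45) = (-121422 + 1765/3) + (4 - 18*1/45) = -362501/3 + (4 - ⅖) = -362501/3 + 18/5 = -1812451/15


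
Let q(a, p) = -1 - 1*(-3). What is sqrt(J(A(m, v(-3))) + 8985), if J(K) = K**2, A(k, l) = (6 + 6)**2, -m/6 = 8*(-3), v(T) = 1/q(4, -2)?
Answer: sqrt(29721) ≈ 172.40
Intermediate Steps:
q(a, p) = 2 (q(a, p) = -1 + 3 = 2)
v(T) = 1/2
m = 144 (m = -48*(-3) = -6*(-24) = 144)
A(k, l) = 144 (A(k, l) = 12**2 = 144)
sqrt(J(A(m, v(-3))) + 8985) = sqrt(144**2 + 8985) = sqrt(20736 + 8985) = sqrt(29721)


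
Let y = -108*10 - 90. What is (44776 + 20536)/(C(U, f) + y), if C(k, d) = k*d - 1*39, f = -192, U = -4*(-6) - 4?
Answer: -65312/5049 ≈ -12.936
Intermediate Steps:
U = 20 (U = 24 - 4 = 20)
y = -1170 (y = -1080 - 90 = -1170)
C(k, d) = -39 + d*k (C(k, d) = d*k - 39 = -39 + d*k)
(44776 + 20536)/(C(U, f) + y) = (44776 + 20536)/((-39 - 192*20) - 1170) = 65312/((-39 - 3840) - 1170) = 65312/(-3879 - 1170) = 65312/(-5049) = 65312*(-1/5049) = -65312/5049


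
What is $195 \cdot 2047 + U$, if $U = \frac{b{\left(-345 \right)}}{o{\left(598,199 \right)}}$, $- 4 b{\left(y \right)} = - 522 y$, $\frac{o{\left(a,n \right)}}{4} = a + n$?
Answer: $\frac{2544985995}{6376} \approx 3.9915 \cdot 10^{5}$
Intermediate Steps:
$o{\left(a,n \right)} = 4 a + 4 n$ ($o{\left(a,n \right)} = 4 \left(a + n\right) = 4 a + 4 n$)
$b{\left(y \right)} = \frac{261 y}{2}$ ($b{\left(y \right)} = - \frac{\left(-522\right) y}{4} = \frac{261 y}{2}$)
$U = - \frac{90045}{6376}$ ($U = \frac{\frac{261}{2} \left(-345\right)}{4 \cdot 598 + 4 \cdot 199} = - \frac{90045}{2 \left(2392 + 796\right)} = - \frac{90045}{2 \cdot 3188} = \left(- \frac{90045}{2}\right) \frac{1}{3188} = - \frac{90045}{6376} \approx -14.122$)
$195 \cdot 2047 + U = 195 \cdot 2047 - \frac{90045}{6376} = 399165 - \frac{90045}{6376} = \frac{2544985995}{6376}$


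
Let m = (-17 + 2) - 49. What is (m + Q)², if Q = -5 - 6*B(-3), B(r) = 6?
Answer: 11025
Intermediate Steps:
m = -64 (m = -15 - 49 = -64)
Q = -41 (Q = -5 - 6*6 = -5 - 36 = -41)
(m + Q)² = (-64 - 41)² = (-105)² = 11025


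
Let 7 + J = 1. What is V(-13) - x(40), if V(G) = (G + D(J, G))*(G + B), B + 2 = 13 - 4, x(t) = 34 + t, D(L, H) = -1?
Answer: 10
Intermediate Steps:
J = -6 (J = -7 + 1 = -6)
B = 7 (B = -2 + (13 - 4) = -2 + 9 = 7)
V(G) = (-1 + G)*(7 + G) (V(G) = (G - 1)*(G + 7) = (-1 + G)*(7 + G))
V(-13) - x(40) = (-7 + (-13)² + 6*(-13)) - (34 + 40) = (-7 + 169 - 78) - 1*74 = 84 - 74 = 10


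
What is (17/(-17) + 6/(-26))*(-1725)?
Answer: 27600/13 ≈ 2123.1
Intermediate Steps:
(17/(-17) + 6/(-26))*(-1725) = (17*(-1/17) + 6*(-1/26))*(-1725) = (-1 - 3/13)*(-1725) = -16/13*(-1725) = 27600/13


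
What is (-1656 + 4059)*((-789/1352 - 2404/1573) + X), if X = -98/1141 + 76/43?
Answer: -1185661954359/1146616328 ≈ -1034.1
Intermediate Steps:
X = 11786/7009 (X = -98*1/1141 + 76*(1/43) = -14/163 + 76/43 = 11786/7009 ≈ 1.6816)
(-1656 + 4059)*((-789/1352 - 2404/1573) + X) = (-1656 + 4059)*((-789/1352 - 2404/1573) + 11786/7009) = 2403*((-789*1/1352 - 2404*1/1573) + 11786/7009) = 2403*((-789/1352 - 2404/1573) + 11786/7009) = 2403*(-345485/163592 + 11786/7009) = 2403*(-493409053/1146616328) = -1185661954359/1146616328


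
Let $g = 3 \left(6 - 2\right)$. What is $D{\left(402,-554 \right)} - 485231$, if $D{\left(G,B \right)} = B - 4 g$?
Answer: $-485833$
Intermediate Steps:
$g = 12$ ($g = 3 \cdot 4 = 12$)
$D{\left(G,B \right)} = -48 + B$ ($D{\left(G,B \right)} = B - 48 = -48 + B$)
$D{\left(402,-554 \right)} - 485231 = \left(-48 - 554\right) - 485231 = -602 - 485231 = -485833$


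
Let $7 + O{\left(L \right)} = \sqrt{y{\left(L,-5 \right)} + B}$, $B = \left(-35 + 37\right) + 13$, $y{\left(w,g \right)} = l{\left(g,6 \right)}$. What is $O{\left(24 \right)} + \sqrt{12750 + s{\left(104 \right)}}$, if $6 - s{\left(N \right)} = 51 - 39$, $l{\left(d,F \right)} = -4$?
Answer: $-7 + \sqrt{11} + 6 \sqrt{354} \approx 109.21$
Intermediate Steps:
$y{\left(w,g \right)} = -4$
$s{\left(N \right)} = -6$ ($s{\left(N \right)} = 6 - \left(51 - 39\right) = 6 - 12 = -6$)
$B = 15$ ($B = 2 + 13 = 15$)
$O{\left(L \right)} = -7 + \sqrt{11}$ ($O{\left(L \right)} = -7 + \sqrt{-4 + 15} = -7 + \sqrt{11}$)
$O{\left(24 \right)} + \sqrt{12750 + s{\left(104 \right)}} = \left(-7 + \sqrt{11}\right) + \sqrt{12750 - 6} = \left(-7 + \sqrt{11}\right) + \sqrt{12744} = \left(-7 + \sqrt{11}\right) + 6 \sqrt{354} = -7 + \sqrt{11} + 6 \sqrt{354}$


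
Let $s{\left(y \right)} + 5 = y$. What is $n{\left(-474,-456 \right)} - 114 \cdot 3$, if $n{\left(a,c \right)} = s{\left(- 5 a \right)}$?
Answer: $2023$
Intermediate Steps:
$s{\left(y \right)} = -5 + y$
$n{\left(a,c \right)} = -5 - 5 a$
$n{\left(-474,-456 \right)} - 114 \cdot 3 = \left(-5 - -2370\right) - 114 \cdot 3 = \left(-5 + 2370\right) - 342 = 2365 - 342 = 2023$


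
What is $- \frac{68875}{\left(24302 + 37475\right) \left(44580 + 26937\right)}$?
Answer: $- \frac{68875}{4418105709} \approx -1.5589 \cdot 10^{-5}$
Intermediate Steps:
$- \frac{68875}{\left(24302 + 37475\right) \left(44580 + 26937\right)} = - \frac{68875}{61777 \cdot 71517} = - \frac{68875}{4418105709}$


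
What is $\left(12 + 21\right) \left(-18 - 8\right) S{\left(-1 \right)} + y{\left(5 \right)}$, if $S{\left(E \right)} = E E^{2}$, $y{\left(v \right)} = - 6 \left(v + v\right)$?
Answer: $798$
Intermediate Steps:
$y{\left(v \right)} = - 12 v$ ($y{\left(v \right)} = - 6 \cdot 2 v = - 12 v$)
$S{\left(E \right)} = E^{3}$
$\left(12 + 21\right) \left(-18 - 8\right) S{\left(-1 \right)} + y{\left(5 \right)} = \left(12 + 21\right) \left(-18 - 8\right) \left(-1\right)^{3} - 60 = 33 \left(-26\right) \left(-1\right) - 60 = \left(-858\right) \left(-1\right) - 60 = 858 - 60 = 798$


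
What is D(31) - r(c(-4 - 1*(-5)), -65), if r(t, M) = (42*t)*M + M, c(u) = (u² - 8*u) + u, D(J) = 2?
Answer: -16313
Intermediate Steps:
c(u) = u² - 7*u
r(t, M) = M + 42*M*t (r(t, M) = 42*M*t + M = M + 42*M*t)
D(31) - r(c(-4 - 1*(-5)), -65) = 2 - (-65)*(1 + 42*((-4 - 1*(-5))*(-7 + (-4 - 1*(-5))))) = 2 - (-65)*(1 + 42*((-4 + 5)*(-7 + (-4 + 5)))) = 2 - (-65)*(1 + 42*(1*(-7 + 1))) = 2 - (-65)*(1 + 42*(1*(-6))) = 2 - (-65)*(1 + 42*(-6)) = 2 - (-65)*(1 - 252) = 2 - (-65)*(-251) = 2 - 1*16315 = 2 - 16315 = -16313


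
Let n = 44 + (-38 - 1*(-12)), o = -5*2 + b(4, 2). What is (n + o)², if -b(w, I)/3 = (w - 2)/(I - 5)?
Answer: 100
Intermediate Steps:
b(w, I) = -3*(-2 + w)/(-5 + I) (b(w, I) = -3*(w - 2)/(I - 5) = -3*(-2 + w)/(-5 + I))
o = -8 (o = -5*2 + 3*(2 - 1*4)/(-5 + 2) = -10 + 3*(2 - 4)/(-3) = -10 + 3*(-⅓)*(-2) = -10 + 2 = -8)
n = 18 (n = 44 + (-38 + 12) = 44 - 26 = 18)
(n + o)² = (18 - 8)² = 10² = 100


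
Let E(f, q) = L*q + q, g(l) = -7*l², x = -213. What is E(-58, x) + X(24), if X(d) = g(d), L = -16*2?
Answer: 2571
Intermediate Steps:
L = -32
X(d) = -7*d²
E(f, q) = -31*q (E(f, q) = -32*q + q = -31*q)
E(-58, x) + X(24) = -31*(-213) - 7*24² = 6603 - 7*576 = 6603 - 4032 = 2571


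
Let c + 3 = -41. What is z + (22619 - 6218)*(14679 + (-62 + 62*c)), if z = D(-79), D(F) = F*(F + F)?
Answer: 195003971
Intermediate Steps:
c = -44 (c = -3 - 41 = -44)
D(F) = 2*F² (D(F) = F*(2*F) = 2*F²)
z = 12482 (z = 2*(-79)² = 2*6241 = 12482)
z + (22619 - 6218)*(14679 + (-62 + 62*c)) = 12482 + (22619 - 6218)*(14679 + (-62 + 62*(-44))) = 12482 + 16401*(14679 + (-62 - 2728)) = 12482 + 16401*(14679 - 2790) = 12482 + 16401*11889 = 12482 + 194991489 = 195003971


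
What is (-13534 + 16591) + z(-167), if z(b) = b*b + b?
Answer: 30779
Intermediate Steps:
z(b) = b + b² (z(b) = b² + b = b + b²)
(-13534 + 16591) + z(-167) = (-13534 + 16591) - 167*(1 - 167) = 3057 - 167*(-166) = 3057 + 27722 = 30779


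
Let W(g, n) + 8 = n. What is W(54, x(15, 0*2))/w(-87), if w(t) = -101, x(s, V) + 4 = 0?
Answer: 12/101 ≈ 0.11881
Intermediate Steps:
x(s, V) = -4 (x(s, V) = -4 + 0 = -4)
W(g, n) = -8 + n
W(54, x(15, 0*2))/w(-87) = (-8 - 4)/(-101) = -12*(-1/101) = 12/101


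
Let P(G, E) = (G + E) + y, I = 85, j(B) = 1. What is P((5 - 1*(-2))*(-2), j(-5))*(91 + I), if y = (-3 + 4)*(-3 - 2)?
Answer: -3168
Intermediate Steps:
y = -5 (y = 1*(-5) = -5)
P(G, E) = -5 + E + G (P(G, E) = (G + E) - 5 = (E + G) - 5 = -5 + E + G)
P((5 - 1*(-2))*(-2), j(-5))*(91 + I) = (-5 + 1 + (5 - 1*(-2))*(-2))*(91 + 85) = (-5 + 1 + (5 + 2)*(-2))*176 = (-5 + 1 + 7*(-2))*176 = (-5 + 1 - 14)*176 = -18*176 = -3168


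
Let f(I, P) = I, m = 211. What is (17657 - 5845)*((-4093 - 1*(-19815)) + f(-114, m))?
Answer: 184361696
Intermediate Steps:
(17657 - 5845)*((-4093 - 1*(-19815)) + f(-114, m)) = (17657 - 5845)*((-4093 - 1*(-19815)) - 114) = 11812*((-4093 + 19815) - 114) = 11812*(15722 - 114) = 11812*15608 = 184361696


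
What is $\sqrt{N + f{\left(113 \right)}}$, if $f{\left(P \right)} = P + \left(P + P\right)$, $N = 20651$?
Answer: $\sqrt{20990} \approx 144.88$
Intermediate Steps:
$f{\left(P \right)} = 3 P$ ($f{\left(P \right)} = P + 2 P = 3 P$)
$\sqrt{N + f{\left(113 \right)}} = \sqrt{20651 + 3 \cdot 113} = \sqrt{20651 + 339} = \sqrt{20990}$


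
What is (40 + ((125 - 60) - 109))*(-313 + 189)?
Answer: 496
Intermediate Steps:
(40 + ((125 - 60) - 109))*(-313 + 189) = (40 + (65 - 109))*(-124) = (40 - 44)*(-124) = -4*(-124) = 496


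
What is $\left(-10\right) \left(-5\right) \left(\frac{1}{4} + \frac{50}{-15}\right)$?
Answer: $- \frac{925}{6} \approx -154.17$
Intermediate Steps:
$\left(-10\right) \left(-5\right) \left(\frac{1}{4} + \frac{50}{-15}\right) = 50 \left(\frac{1}{4} + 50 \left(- \frac{1}{15}\right)\right) = 50 \left(\frac{1}{4} - \frac{10}{3}\right) = 50 \left(- \frac{37}{12}\right) = - \frac{925}{6}$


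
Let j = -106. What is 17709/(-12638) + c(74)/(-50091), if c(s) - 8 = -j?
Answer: -296167417/211016686 ≈ -1.4035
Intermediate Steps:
c(s) = 114 (c(s) = 8 - 1*(-106) = 8 + 106 = 114)
17709/(-12638) + c(74)/(-50091) = 17709/(-12638) + 114/(-50091) = 17709*(-1/12638) + 114*(-1/50091) = -17709/12638 - 38/16697 = -296167417/211016686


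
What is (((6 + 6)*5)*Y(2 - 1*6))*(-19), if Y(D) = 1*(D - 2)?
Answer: 6840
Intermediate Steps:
Y(D) = -2 + D (Y(D) = 1*(-2 + D) = -2 + D)
(((6 + 6)*5)*Y(2 - 1*6))*(-19) = (((6 + 6)*5)*(-2 + (2 - 1*6)))*(-19) = ((12*5)*(-2 + (2 - 6)))*(-19) = (60*(-2 - 4))*(-19) = (60*(-6))*(-19) = -360*(-19) = 6840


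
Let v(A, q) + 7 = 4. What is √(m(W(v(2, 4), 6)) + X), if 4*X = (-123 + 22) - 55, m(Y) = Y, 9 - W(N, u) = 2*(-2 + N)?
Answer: 2*I*√5 ≈ 4.4721*I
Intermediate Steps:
v(A, q) = -3 (v(A, q) = -7 + 4 = -3)
W(N, u) = 13 - 2*N (W(N, u) = 9 - 2*(-2 + N) = 9 - (-4 + 2*N) = 9 + (4 - 2*N) = 13 - 2*N)
X = -39 (X = ((-123 + 22) - 55)/4 = (-101 - 55)/4 = (¼)*(-156) = -39)
√(m(W(v(2, 4), 6)) + X) = √((13 - 2*(-3)) - 39) = √((13 + 6) - 39) = √(19 - 39) = √(-20) = 2*I*√5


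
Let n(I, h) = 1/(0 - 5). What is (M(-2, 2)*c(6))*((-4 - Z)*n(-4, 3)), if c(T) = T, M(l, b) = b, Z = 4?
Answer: 96/5 ≈ 19.200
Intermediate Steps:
n(I, h) = -⅕ (n(I, h) = 1/(-5) = -⅕)
(M(-2, 2)*c(6))*((-4 - Z)*n(-4, 3)) = (2*6)*((-4 - 1*4)*(-⅕)) = 12*((-4 - 4)*(-⅕)) = 12*(-8*(-⅕)) = 12*(8/5) = 96/5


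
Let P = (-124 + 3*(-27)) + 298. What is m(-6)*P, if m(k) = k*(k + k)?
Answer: 6696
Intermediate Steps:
m(k) = 2*k² (m(k) = k*(2*k) = 2*k²)
P = 93 (P = (-124 - 81) + 298 = -205 + 298 = 93)
m(-6)*P = (2*(-6)²)*93 = (2*36)*93 = 72*93 = 6696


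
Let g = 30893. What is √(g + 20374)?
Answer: √51267 ≈ 226.42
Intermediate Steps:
√(g + 20374) = √(30893 + 20374) = √51267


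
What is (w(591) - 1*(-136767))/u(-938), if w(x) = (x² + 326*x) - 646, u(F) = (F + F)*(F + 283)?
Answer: 169517/307195 ≈ 0.55182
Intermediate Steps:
u(F) = 2*F*(283 + F) (u(F) = (2*F)*(283 + F) = 2*F*(283 + F))
w(x) = -646 + x² + 326*x
(w(591) - 1*(-136767))/u(-938) = ((-646 + 591² + 326*591) - 1*(-136767))/((2*(-938)*(283 - 938))) = ((-646 + 349281 + 192666) + 136767)/((2*(-938)*(-655))) = (541301 + 136767)/1228780 = 678068*(1/1228780) = 169517/307195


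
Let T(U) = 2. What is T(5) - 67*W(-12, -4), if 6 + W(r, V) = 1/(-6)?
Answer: 2491/6 ≈ 415.17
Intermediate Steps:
W(r, V) = -37/6 (W(r, V) = -6 + 1/(-6) = -6 - ⅙ = -37/6)
T(5) - 67*W(-12, -4) = 2 - 67*(-37/6) = 2 + 2479/6 = 2491/6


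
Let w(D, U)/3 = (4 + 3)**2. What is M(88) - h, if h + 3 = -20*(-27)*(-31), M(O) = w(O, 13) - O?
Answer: 16802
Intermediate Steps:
w(D, U) = 147 (w(D, U) = 3*(4 + 3)**2 = 3*7**2 = 3*49 = 147)
M(O) = 147 - O
h = -16743 (h = -3 - 20*(-27)*(-31) = -3 + 540*(-31) = -3 - 16740 = -16743)
M(88) - h = (147 - 1*88) - 1*(-16743) = (147 - 88) + 16743 = 59 + 16743 = 16802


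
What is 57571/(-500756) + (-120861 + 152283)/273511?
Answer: -11546749/136962274316 ≈ -8.4306e-5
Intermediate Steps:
57571/(-500756) + (-120861 + 152283)/273511 = 57571*(-1/500756) + 31422*(1/273511) = -57571/500756 + 31422/273511 = -11546749/136962274316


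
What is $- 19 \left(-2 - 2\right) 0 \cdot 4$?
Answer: $0$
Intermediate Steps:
$- 19 \left(-2 - 2\right) 0 \cdot 4 = - 19 \left(\left(-4\right) 0\right) 4 = \left(-19\right) 0 \cdot 4 = 0 \cdot 4 = 0$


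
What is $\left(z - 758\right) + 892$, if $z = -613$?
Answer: $-479$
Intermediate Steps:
$\left(z - 758\right) + 892 = \left(-613 - 758\right) + 892 = -1371 + 892 = -479$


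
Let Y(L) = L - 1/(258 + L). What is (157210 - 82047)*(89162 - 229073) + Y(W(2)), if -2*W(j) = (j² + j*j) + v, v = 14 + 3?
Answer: -10326840156405/982 ≈ -1.0516e+10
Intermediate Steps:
v = 17
W(j) = -17/2 - j² (W(j) = -((j² + j*j) + 17)/2 = -((j² + j²) + 17)/2 = -(2*j² + 17)/2 = -(17 + 2*j²)/2 = -17/2 - j²)
(157210 - 82047)*(89162 - 229073) + Y(W(2)) = (157210 - 82047)*(89162 - 229073) + (-1 + (-17/2 - 1*2²)² + 258*(-17/2 - 1*2²))/(258 + (-17/2 - 1*2²)) = 75163*(-139911) + (-1 + (-17/2 - 1*4)² + 258*(-17/2 - 1*4))/(258 + (-17/2 - 1*4)) = -10516130493 + (-1 + (-17/2 - 4)² + 258*(-17/2 - 4))/(258 + (-17/2 - 4)) = -10516130493 + (-1 + (-25/2)² + 258*(-25/2))/(258 - 25/2) = -10516130493 + (-1 + 625/4 - 3225)/(491/2) = -10516130493 + (2/491)*(-12279/4) = -10516130493 - 12279/982 = -10326840156405/982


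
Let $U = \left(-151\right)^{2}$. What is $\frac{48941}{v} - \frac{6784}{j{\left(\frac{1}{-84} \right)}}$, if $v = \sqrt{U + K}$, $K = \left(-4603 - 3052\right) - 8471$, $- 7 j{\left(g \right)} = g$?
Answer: $-3988992 + \frac{48941 \sqrt{267}}{1335} \approx -3.9884 \cdot 10^{6}$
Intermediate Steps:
$j{\left(g \right)} = - \frac{g}{7}$
$U = 22801$
$K = -16126$ ($K = -7655 - 8471 = -16126$)
$v = 5 \sqrt{267}$ ($v = \sqrt{22801 - 16126} = \sqrt{6675} = 5 \sqrt{267} \approx 81.701$)
$\frac{48941}{v} - \frac{6784}{j{\left(\frac{1}{-84} \right)}} = \frac{48941}{5 \sqrt{267}} - \frac{6784}{\left(- \frac{1}{7}\right) \frac{1}{-84}} = 48941 \frac{\sqrt{267}}{1335} - \frac{6784}{\left(- \frac{1}{7}\right) \left(- \frac{1}{84}\right)} = \frac{48941 \sqrt{267}}{1335} - 6784 \frac{1}{\frac{1}{588}} = \frac{48941 \sqrt{267}}{1335} - 3988992 = -3988992 + \frac{48941 \sqrt{267}}{1335}$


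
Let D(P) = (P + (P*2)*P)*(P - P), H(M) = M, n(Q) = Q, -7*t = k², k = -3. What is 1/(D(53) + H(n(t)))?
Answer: -7/9 ≈ -0.77778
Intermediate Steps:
t = -9/7 (t = -⅐*(-3)² = -⅐*9 = -9/7 ≈ -1.2857)
D(P) = 0 (D(P) = (P + (2*P)*P)*0 = (P + 2*P²)*0 = 0)
1/(D(53) + H(n(t))) = 1/(0 - 9/7) = 1/(-9/7) = -7/9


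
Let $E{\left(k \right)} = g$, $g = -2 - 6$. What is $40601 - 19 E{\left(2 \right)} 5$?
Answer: $41361$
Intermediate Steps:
$g = -8$ ($g = -2 - 6 = -8$)
$E{\left(k \right)} = -8$
$40601 - 19 E{\left(2 \right)} 5 = 40601 - 19 \left(-8\right) 5 = 40601 - \left(-152\right) 5 = 40601 - -760 = 40601 + 760 = 41361$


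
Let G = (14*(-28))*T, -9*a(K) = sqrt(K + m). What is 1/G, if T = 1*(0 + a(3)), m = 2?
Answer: 9*sqrt(5)/1960 ≈ 0.010268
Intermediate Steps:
a(K) = -sqrt(2 + K)/9 (a(K) = -sqrt(K + 2)/9 = -sqrt(2 + K)/9)
T = -sqrt(5)/9 (T = 1*(0 - sqrt(2 + 3)/9) = 1*(0 - sqrt(5)/9) = 1*(-sqrt(5)/9) = -sqrt(5)/9 ≈ -0.24845)
G = 392*sqrt(5)/9 (G = (14*(-28))*(-sqrt(5)/9) = -(-392)*sqrt(5)/9 = 392*sqrt(5)/9 ≈ 97.393)
1/G = 1/(392*sqrt(5)/9) = 9*sqrt(5)/1960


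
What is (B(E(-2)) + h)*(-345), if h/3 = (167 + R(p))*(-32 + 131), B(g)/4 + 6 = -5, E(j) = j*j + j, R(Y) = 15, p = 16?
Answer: -18633450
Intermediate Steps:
E(j) = j + j² (E(j) = j² + j = j + j²)
B(g) = -44 (B(g) = -24 + 4*(-5) = -24 - 20 = -44)
h = 54054 (h = 3*((167 + 15)*(-32 + 131)) = 3*(182*99) = 3*18018 = 54054)
(B(E(-2)) + h)*(-345) = (-44 + 54054)*(-345) = 54010*(-345) = -18633450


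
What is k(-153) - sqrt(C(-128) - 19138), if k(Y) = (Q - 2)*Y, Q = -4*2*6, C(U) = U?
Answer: 7650 - 13*I*sqrt(114) ≈ 7650.0 - 138.8*I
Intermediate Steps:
Q = -48 (Q = -8*6 = -48)
k(Y) = -50*Y (k(Y) = (-48 - 2)*Y = -50*Y)
k(-153) - sqrt(C(-128) - 19138) = -50*(-153) - sqrt(-128 - 19138) = 7650 - sqrt(-19266) = 7650 - 13*I*sqrt(114)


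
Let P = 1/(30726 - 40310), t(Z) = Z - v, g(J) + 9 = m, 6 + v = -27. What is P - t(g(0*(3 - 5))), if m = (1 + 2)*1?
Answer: -258769/9584 ≈ -27.000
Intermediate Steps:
v = -33 (v = -6 - 27 = -33)
m = 3 (m = 3*1 = 3)
g(J) = -6 (g(J) = -9 + 3 = -6)
t(Z) = 33 + Z (t(Z) = Z - 1*(-33) = Z + 33 = 33 + Z)
P = -1/9584 (P = 1/(-9584) = -1/9584 ≈ -0.00010434)
P - t(g(0*(3 - 5))) = -1/9584 - (33 - 6) = -1/9584 - 1*27 = -1/9584 - 27 = -258769/9584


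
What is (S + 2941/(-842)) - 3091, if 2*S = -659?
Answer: -1441501/421 ≈ -3424.0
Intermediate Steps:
S = -659/2 (S = (1/2)*(-659) = -659/2 ≈ -329.50)
(S + 2941/(-842)) - 3091 = (-659/2 + 2941/(-842)) - 3091 = (-659/2 + 2941*(-1/842)) - 3091 = (-659/2 - 2941/842) - 3091 = -140190/421 - 3091 = -1441501/421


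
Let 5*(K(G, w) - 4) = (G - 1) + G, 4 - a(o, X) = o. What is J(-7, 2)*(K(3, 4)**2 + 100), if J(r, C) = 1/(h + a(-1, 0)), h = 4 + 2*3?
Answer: 25/3 ≈ 8.3333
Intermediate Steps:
a(o, X) = 4 - o
K(G, w) = 19/5 + 2*G/5 (K(G, w) = 4 + ((G - 1) + G)/5 = 4 + ((-1 + G) + G)/5 = 4 + (-1 + 2*G)/5 = 4 + (-1/5 + 2*G/5) = 19/5 + 2*G/5)
h = 10 (h = 4 + 6 = 10)
J(r, C) = 1/15 (J(r, C) = 1/(10 + (4 - 1*(-1))) = 1/(10 + (4 + 1)) = 1/(10 + 5) = 1/15)
J(-7, 2)*(K(3, 4)**2 + 100) = ((19/5 + (2/5)*3)**2 + 100)/15 = ((19/5 + 6/5)**2 + 100)/15 = (5**2 + 100)/15 = (25 + 100)/15 = (1/15)*125 = 25/3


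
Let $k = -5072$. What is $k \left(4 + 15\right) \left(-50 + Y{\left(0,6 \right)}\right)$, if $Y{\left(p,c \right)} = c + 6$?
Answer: $3661984$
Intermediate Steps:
$Y{\left(p,c \right)} = 6 + c$
$k \left(4 + 15\right) \left(-50 + Y{\left(0,6 \right)}\right) = - 5072 \left(4 + 15\right) \left(-50 + \left(6 + 6\right)\right) = - 5072 \cdot 19 \left(-50 + 12\right) = - 5072 \cdot 19 \left(-38\right) = \left(-5072\right) \left(-722\right) = 3661984$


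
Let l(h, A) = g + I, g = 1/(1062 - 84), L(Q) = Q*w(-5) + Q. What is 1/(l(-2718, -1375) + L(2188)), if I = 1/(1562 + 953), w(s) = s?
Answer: -2459670/21527028347 ≈ -0.00011426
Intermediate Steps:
L(Q) = -4*Q (L(Q) = Q*(-5) + Q = -5*Q + Q = -4*Q)
I = 1/2515 ≈ 0.00039761
g = 1/978 ≈ 0.0010225
l(h, A) = 3493/2459670 (l(h, A) = 1/978 + 1/2515 = 3493/2459670)
1/(l(-2718, -1375) + L(2188)) = 1/(3493/2459670 - 4*2188) = 1/(3493/2459670 - 8752) = 1/(-21527028347/2459670) = -2459670/21527028347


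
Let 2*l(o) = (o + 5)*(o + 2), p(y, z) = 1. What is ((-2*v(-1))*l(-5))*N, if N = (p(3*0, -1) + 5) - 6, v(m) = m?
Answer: 0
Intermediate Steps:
N = 0 (N = (1 + 5) - 6 = 6 - 6 = 0)
l(o) = (2 + o)*(5 + o)/2 (l(o) = ((o + 5)*(o + 2))/2 = ((5 + o)*(2 + o))/2 = ((2 + o)*(5 + o))/2 = (2 + o)*(5 + o)/2)
((-2*v(-1))*l(-5))*N = ((-2*(-1))*(5 + (½)*(-5)² + (7/2)*(-5)))*0 = (2*(5 + (½)*25 - 35/2))*0 = (2*(5 + 25/2 - 35/2))*0 = (2*0)*0 = 0*0 = 0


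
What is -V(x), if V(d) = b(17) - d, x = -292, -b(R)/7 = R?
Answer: -173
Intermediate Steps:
b(R) = -7*R
V(d) = -119 - d (V(d) = -7*17 - d = -119 - d)
-V(x) = -(-119 - 1*(-292)) = -(-119 + 292) = -1*173 = -173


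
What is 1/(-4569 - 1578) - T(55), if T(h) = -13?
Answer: 79910/6147 ≈ 13.000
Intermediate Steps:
1/(-4569 - 1578) - T(55) = 1/(-4569 - 1578) - 1*(-13) = 1/(-6147) + 13 = -1/6147 + 13 = 79910/6147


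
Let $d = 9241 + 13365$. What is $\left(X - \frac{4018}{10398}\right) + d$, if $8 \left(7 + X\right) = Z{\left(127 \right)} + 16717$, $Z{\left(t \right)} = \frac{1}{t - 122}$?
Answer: $\frac{2567085647}{103980} \approx 24688.0$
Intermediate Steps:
$Z{\left(t \right)} = \frac{1}{-122 + t}$
$X = \frac{41653}{20}$ ($X = -7 + \frac{\frac{1}{-122 + 127} + 16717}{8} = -7 + \frac{\frac{1}{5} + 16717}{8} = -7 + \frac{1}{8} \cdot \frac{83586}{5} = -7 + \frac{41793}{20} = \frac{41653}{20} \approx 2082.6$)
$d = 22606$
$\left(X - \frac{4018}{10398}\right) + d = \left(\frac{41653}{20} - \frac{4018}{10398}\right) + 22606 = \left(\frac{41653}{20} - \frac{2009}{5199}\right) + 22606 = \frac{216513767}{103980} + 22606 = \frac{2567085647}{103980}$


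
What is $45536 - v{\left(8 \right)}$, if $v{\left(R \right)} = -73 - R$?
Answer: $45617$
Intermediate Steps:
$45536 - v{\left(8 \right)} = 45536 - \left(-73 - 8\right) = 45536 - -81 = 45536 + 81 = 45617$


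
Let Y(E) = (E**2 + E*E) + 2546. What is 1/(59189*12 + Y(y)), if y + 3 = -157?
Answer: 1/764014 ≈ 1.3089e-6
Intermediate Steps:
y = -160 (y = -3 - 157 = -160)
Y(E) = 2546 + 2*E**2 (Y(E) = (E**2 + E**2) + 2546 = 2*E**2 + 2546 = 2546 + 2*E**2)
1/(59189*12 + Y(y)) = 1/(59189*12 + (2546 + 2*(-160)**2)) = 1/(710268 + (2546 + 2*25600)) = 1/(710268 + (2546 + 51200)) = 1/(710268 + 53746) = 1/764014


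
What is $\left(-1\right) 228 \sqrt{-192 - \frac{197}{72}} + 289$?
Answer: $289 - 19 i \sqrt{28042} \approx 289.0 - 3181.7 i$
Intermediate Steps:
$\left(-1\right) 228 \sqrt{-192 - \frac{197}{72}} + 289 = - 228 \sqrt{-192 - \frac{197}{72}} + 289 = - 228 \sqrt{- \frac{14021}{72}} + 289 = - 228 \frac{i \sqrt{28042}}{12} + 289 = - 19 i \sqrt{28042} + 289 = 289 - 19 i \sqrt{28042}$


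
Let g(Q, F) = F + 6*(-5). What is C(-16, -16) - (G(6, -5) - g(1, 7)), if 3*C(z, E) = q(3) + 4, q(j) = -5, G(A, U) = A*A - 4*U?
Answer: -238/3 ≈ -79.333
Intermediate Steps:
G(A, U) = A² - 4*U
g(Q, F) = -30 + F (g(Q, F) = F - 30 = -30 + F)
C(z, E) = -⅓ (C(z, E) = (-5 + 4)/3 = (⅓)*(-1) = -⅓)
C(-16, -16) - (G(6, -5) - g(1, 7)) = -⅓ - ((6² - 4*(-5)) - (-30 + 7)) = -⅓ - ((36 + 20) - 1*(-23)) = -⅓ - (56 + 23) = -⅓ - 1*79 = -⅓ - 79 = -238/3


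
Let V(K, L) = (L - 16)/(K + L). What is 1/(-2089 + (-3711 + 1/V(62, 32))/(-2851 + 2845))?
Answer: -48/70631 ≈ -0.00067959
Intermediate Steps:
V(K, L) = (-16 + L)/(K + L)
1/(-2089 + (-3711 + 1/V(62, 32))/(-2851 + 2845)) = 1/(-2089 + (-3711 + 1/((-16 + 32)/(62 + 32)))/(-2851 + 2845)) = 1/(-2089 + (-3711 + 1/(16/94))/(-6)) = 1/(-2089 + (-3711 + 1/((1/94)*16))*(-⅙)) = 1/(-2089 + (-3711 + 1/(8/47))*(-⅙)) = 1/(-2089 + (-3711 + 47/8)*(-⅙)) = 1/(-2089 - 29641/8*(-⅙)) = 1/(-2089 + 29641/48) = 1/(-70631/48) = -48/70631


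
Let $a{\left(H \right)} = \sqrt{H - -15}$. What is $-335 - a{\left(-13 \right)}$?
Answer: $-335 - \sqrt{2} \approx -336.41$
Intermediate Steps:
$a{\left(H \right)} = \sqrt{15 + H}$ ($a{\left(H \right)} = \sqrt{H + 15} = \sqrt{15 + H}$)
$-335 - a{\left(-13 \right)} = -335 - \sqrt{15 - 13} = -335 - \sqrt{2}$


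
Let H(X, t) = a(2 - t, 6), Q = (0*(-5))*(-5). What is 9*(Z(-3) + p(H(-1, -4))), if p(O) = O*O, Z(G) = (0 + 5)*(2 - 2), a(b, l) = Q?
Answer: 0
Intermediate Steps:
Q = 0 (Q = 0*(-5) = 0)
a(b, l) = 0
H(X, t) = 0
Z(G) = 0 (Z(G) = 5*0 = 0)
p(O) = O²
9*(Z(-3) + p(H(-1, -4))) = 9*(0 + 0²) = 9*(0 + 0) = 9*0 = 0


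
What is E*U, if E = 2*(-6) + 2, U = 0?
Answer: 0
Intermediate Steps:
E = -10 (E = -12 + 2 = -10)
E*U = -10*0 = 0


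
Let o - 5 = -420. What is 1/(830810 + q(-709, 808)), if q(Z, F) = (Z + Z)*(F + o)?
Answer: 1/273536 ≈ 3.6558e-6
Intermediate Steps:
o = -415 (o = 5 - 420 = -415)
q(Z, F) = 2*Z*(-415 + F) (q(Z, F) = (Z + Z)*(F - 415) = (2*Z)*(-415 + F) = 2*Z*(-415 + F))
1/(830810 + q(-709, 808)) = 1/(830810 + 2*(-709)*(-415 + 808)) = 1/(830810 + 2*(-709)*393) = 1/(830810 - 557274) = 1/273536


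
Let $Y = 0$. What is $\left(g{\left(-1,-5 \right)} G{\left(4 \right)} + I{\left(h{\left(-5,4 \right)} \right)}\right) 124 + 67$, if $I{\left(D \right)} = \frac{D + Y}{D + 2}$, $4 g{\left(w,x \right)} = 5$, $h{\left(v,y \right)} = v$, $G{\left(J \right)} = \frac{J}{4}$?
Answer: $\frac{1286}{3} \approx 428.67$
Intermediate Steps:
$G{\left(J \right)} = \frac{J}{4}$ ($G{\left(J \right)} = J \frac{1}{4} = \frac{J}{4}$)
$g{\left(w,x \right)} = \frac{5}{4}$ ($g{\left(w,x \right)} = \frac{1}{4} \cdot 5 = \frac{5}{4}$)
$I{\left(D \right)} = \frac{D}{2 + D}$ ($I{\left(D \right)} = \frac{D + 0}{D + 2} = \frac{D}{2 + D}$)
$\left(g{\left(-1,-5 \right)} G{\left(4 \right)} + I{\left(h{\left(-5,4 \right)} \right)}\right) 124 + 67 = \left(\frac{5 \cdot \frac{1}{4} \cdot 4}{4} - \frac{5}{2 - 5}\right) 124 + 67 = \left(\frac{5}{4} \cdot 1 - \frac{5}{-3}\right) 124 + 67 = \left(\frac{5}{4} - - \frac{5}{3}\right) 124 + 67 = \left(\frac{5}{4} + \frac{5}{3}\right) 124 + 67 = \frac{35}{12} \cdot 124 + 67 = \frac{1085}{3} + 67 = \frac{1286}{3}$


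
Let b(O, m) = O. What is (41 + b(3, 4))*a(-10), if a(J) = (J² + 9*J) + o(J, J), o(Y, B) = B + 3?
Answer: 132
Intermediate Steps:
o(Y, B) = 3 + B
a(J) = 3 + J² + 10*J (a(J) = (J² + 9*J) + (3 + J) = 3 + J² + 10*J)
(41 + b(3, 4))*a(-10) = (41 + 3)*(3 + (-10)² + 10*(-10)) = 44*(3 + 100 - 100) = 44*3 = 132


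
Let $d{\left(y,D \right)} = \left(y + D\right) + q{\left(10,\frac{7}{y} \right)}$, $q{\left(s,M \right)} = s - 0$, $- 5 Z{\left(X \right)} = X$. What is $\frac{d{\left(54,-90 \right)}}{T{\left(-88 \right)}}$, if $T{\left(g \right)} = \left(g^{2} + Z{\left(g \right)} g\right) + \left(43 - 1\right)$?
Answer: $- \frac{65}{15593} \approx -0.0041685$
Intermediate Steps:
$Z{\left(X \right)} = - \frac{X}{5}$
$q{\left(s,M \right)} = s$ ($q{\left(s,M \right)} = s + 0 = s$)
$T{\left(g \right)} = 42 + \frac{4 g^{2}}{5}$ ($T{\left(g \right)} = \left(g^{2} + - \frac{g}{5} g\right) + \left(43 - 1\right) = \left(g^{2} - \frac{g^{2}}{5}\right) + 42 = \frac{4 g^{2}}{5} + 42 = 42 + \frac{4 g^{2}}{5}$)
$d{\left(y,D \right)} = 10 + D + y$ ($d{\left(y,D \right)} = \left(y + D\right) + 10 = \left(D + y\right) + 10 = 10 + D + y$)
$\frac{d{\left(54,-90 \right)}}{T{\left(-88 \right)}} = \frac{10 - 90 + 54}{42 + \frac{4 \left(-88\right)^{2}}{5}} = - \frac{26}{42 + \frac{4}{5} \cdot 7744} = - \frac{26}{42 + \frac{30976}{5}} = - \frac{26}{\frac{31186}{5}} = \left(-26\right) \frac{5}{31186} = - \frac{65}{15593}$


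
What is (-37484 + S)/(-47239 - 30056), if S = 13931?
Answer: 7851/25765 ≈ 0.30472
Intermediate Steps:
(-37484 + S)/(-47239 - 30056) = (-37484 + 13931)/(-47239 - 30056) = -23553/(-77295) = -23553*(-1/77295) = 7851/25765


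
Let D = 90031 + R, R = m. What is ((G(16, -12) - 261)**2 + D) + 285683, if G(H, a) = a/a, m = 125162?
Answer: 568476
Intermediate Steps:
R = 125162
G(H, a) = 1
D = 215193 (D = 90031 + 125162 = 215193)
((G(16, -12) - 261)**2 + D) + 285683 = ((1 - 261)**2 + 215193) + 285683 = ((-260)**2 + 215193) + 285683 = (67600 + 215193) + 285683 = 282793 + 285683 = 568476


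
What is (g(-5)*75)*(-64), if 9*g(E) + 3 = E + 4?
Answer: 6400/3 ≈ 2133.3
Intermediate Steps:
g(E) = ⅑ + E/9 (g(E) = -⅓ + (E + 4)/9 = -⅓ + (4 + E)/9 = -⅓ + (4/9 + E/9) = ⅑ + E/9)
(g(-5)*75)*(-64) = ((⅑ + (⅑)*(-5))*75)*(-64) = ((⅑ - 5/9)*75)*(-64) = -4/9*75*(-64) = -100/3*(-64) = 6400/3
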